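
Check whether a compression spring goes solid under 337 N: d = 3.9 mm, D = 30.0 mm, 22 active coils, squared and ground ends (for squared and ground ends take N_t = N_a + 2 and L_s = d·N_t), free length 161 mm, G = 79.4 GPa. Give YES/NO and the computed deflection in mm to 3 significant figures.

YES, δ = 87.2 mm

k = Gd⁴/(8D³N_a) = (79.4×10³)(3.9⁴)/(8·30.0³·22) = 3.8655 N/mm
N_t = 24; L_s = 3.9·24 = 93.6 mm; δ_solid = L₀ − L_s = 161 − 93.6 = 67.4 mm
δ = F/k = 337/3.8655 = 87.182 mm
δ ≥ δ_solid → spring goes solid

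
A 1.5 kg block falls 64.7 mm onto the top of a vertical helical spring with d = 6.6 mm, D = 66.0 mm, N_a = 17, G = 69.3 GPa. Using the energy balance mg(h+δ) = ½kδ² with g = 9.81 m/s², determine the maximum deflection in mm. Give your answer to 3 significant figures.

28.6 mm

k = Gd⁴/(8D³N_a) = (69.3×10³)(6.6⁴)/(8·66.0³·17) = 3.3631 N/mm
W = mg = 1.5 × 9.81 = 14.715 N
½kδ² − Wδ − Wh = 0 → δ = (W + √(W² + 2kWh))/k
δ = (14.715 + √(216.53 + 6403.73))/3.3631 = (14.715 + 81.365)/3.3631 = 28.569 mm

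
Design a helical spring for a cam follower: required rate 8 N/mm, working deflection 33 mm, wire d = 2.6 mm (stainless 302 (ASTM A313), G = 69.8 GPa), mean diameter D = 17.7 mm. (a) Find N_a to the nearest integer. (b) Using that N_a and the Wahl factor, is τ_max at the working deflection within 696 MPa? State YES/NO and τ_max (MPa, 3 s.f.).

N_a = Gd⁴/(8D³k) = (69.8×10³)(2.6⁴)/(8·17.7³·8) = 8.988 → N_a = 9
Actual rate k = Gd⁴/(8D³·9) = 7.9891 N/mm
Working load F = kδ = 7.9891·33 = 263.64 N
C = 17.7/2.6 = 6.8077; K_W = (4C−1)/(4C−4)+0.615/C = 1.2195
τ_max = K_W·8FD/(πd³) = 1.2195·676.09 = 824.48 MPa
τ_max > 696 MPa → exceeds allowable

(a) 9 coils; (b) NO, τ_max = 824 MPa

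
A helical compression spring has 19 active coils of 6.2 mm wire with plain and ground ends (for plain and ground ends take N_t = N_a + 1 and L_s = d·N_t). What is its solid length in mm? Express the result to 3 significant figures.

plain and ground ends: N_t = N_a + 1 = 19 + 1 = 20
L_s = d·N_t = 6.2 × 20 = 124 mm

124 mm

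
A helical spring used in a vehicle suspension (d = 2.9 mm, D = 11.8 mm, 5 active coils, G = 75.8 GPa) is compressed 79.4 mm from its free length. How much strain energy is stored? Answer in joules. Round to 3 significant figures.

k = Gd⁴/(8D³N_a) = (75.8×10³)(2.9⁴)/(8·11.8³·5) = 81.575 N/mm
U = ½kδ² = 0.5 × 81.575 × 79.4² = 2.5714e+05 N·mm = 257.14 J

257 J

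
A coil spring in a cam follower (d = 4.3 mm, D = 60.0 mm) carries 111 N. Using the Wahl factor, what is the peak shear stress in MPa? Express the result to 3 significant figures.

Spring index C = D/d = 60.0/4.3 = 13.9535
K_W = (4C−1)/(4C−4) + 0.615/C = 54.814/51.814 + 0.0441 = 1.1020
τ₀ = 8FD/(πd³) = 8·111·60.0/(π·4.3³) = 53280/249.78 = 213.31 MPa
τ_max = K·τ₀ = 1.1020 × 213.31 = 235.06 MPa

235 MPa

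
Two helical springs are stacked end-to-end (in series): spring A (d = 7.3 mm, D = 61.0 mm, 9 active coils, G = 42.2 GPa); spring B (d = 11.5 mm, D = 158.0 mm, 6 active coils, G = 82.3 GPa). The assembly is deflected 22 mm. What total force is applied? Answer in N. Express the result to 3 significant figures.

82.1 N

k_A = Gd⁴/(8D³N_a) = (42.2×10³)(7.3⁴)/(8·61.0³·9) = 7.333 N/mm
k_B = Gd⁴/(8D³N_a) = (82.3×10³)(11.5⁴)/(8·158.0³·6) = 7.6029 N/mm
Series: 1/k_eq = 1/7.333 + 1/7.6029 = 0.2679; k_eq = 3.7328 N/mm
F = k_eq·δ = 3.7328·22 = 82.121 N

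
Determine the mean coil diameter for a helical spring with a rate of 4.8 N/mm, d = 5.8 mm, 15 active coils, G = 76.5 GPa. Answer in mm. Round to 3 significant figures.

D = (Gd⁴/(8N_a·k))^(1/3) = (76.5×10³·5.8⁴/(8·15·4.8))^(1/3)
  = (150297)^(1/3) = 53.1680 mm

53.2 mm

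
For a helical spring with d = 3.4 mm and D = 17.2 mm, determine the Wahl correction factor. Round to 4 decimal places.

C = D/d = 17.2/3.4 = 5.0588
K_W = (4C−1)/(4C−4) + 0.615/C = 19.235/16.235 + 0.1216 = 1.3064

1.3064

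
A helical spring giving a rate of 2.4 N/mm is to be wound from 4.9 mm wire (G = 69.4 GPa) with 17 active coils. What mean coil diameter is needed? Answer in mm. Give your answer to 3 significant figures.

D = (Gd⁴/(8N_a·k))^(1/3) = (69.4×10³·4.9⁴/(8·17·2.4))^(1/3)
  = (122573)^(1/3) = 49.6742 mm

49.7 mm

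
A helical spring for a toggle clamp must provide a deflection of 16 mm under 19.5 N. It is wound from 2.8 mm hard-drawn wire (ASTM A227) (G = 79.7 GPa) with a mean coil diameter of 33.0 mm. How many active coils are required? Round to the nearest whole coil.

14

Required rate k = F/δ = 19.5/16 = 1.2188 N/mm
N_a = Gd⁴/(8D³k) = (79.7×10³ × 2.8⁴)/(8 × 33.0³ × 1.2188)
    = 4.89881e+06 / 350386 = 13.98 → 14 coils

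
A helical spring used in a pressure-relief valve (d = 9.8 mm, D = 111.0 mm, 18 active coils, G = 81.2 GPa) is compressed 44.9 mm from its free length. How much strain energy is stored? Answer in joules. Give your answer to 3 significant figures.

3.83 J

k = Gd⁴/(8D³N_a) = (81.2×10³)(9.8⁴)/(8·111.0³·18) = 3.803 N/mm
U = ½kδ² = 0.5 × 3.803 × 44.9² = 3833.5 N·mm = 3.8335 J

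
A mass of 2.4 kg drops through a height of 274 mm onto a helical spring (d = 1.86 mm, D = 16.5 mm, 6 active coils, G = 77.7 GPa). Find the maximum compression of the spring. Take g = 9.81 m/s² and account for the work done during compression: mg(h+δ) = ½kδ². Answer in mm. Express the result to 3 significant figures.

k = Gd⁴/(8D³N_a) = (77.7×10³)(1.86⁴)/(8·16.5³·6) = 4.313 N/mm
W = mg = 2.4 × 9.81 = 23.544 N
½kδ² − Wδ − Wh = 0 → δ = (W + √(W² + 2kWh))/k
δ = (23.544 + √(554.32 + 55646.8))/4.313 = (23.544 + 237.07)/4.313 = 60.425 mm

60.4 mm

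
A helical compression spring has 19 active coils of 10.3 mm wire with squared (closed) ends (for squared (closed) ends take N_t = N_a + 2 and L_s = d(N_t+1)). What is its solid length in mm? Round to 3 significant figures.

squared (closed) ends: N_t = N_a + 2 = 19 + 2 = 21
L_s = d·(N_t+1) = 10.3 × 22 = 226.6 mm

227 mm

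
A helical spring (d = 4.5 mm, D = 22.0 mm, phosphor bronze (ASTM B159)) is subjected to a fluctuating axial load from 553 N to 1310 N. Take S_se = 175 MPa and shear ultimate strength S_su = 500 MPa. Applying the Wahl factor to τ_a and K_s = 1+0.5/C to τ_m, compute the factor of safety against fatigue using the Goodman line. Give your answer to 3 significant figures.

0.332

C = D/d = 22.0/4.5 = 4.8889; K_W = (4C−1)/(4C−4)+0.615/C = 1.3187; K_s = 1+0.5/C = 1.1023
F_a = (F_max−F_min)/2 = 378.5 N; F_m = (F_max+F_min)/2 = 931.5 N
τ_a = K_W·8F_aD/(πd³) = 1.3187 × 232.7 = 306.85 MPa
τ_m = K_s·8F_mD/(πd³) = 1.1023 × 572.67 = 631.24 MPa
Goodman: 1/n_f = τ_a/S_se + τ_m/S_su = 306.85/175 + 631.24/500 = 1.75341 + 1.26249 = 3.0159
n_f = 1/3.0159 = 0.3316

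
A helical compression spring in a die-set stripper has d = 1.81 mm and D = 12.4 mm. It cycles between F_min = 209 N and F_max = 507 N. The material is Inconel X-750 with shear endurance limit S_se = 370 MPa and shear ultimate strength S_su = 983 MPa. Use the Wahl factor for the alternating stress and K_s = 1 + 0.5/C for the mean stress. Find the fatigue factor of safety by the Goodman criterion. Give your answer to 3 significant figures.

C = D/d = 12.4/1.81 = 6.8508; K_W = (4C−1)/(4C−4)+0.615/C = 1.2180; K_s = 1+0.5/C = 1.0730
F_a = (F_max−F_min)/2 = 149 N; F_m = (F_max+F_min)/2 = 358 N
τ_a = K_W·8F_aD/(πd³) = 1.2180 × 793.44 = 966.37 MPa
τ_m = K_s·8F_mD/(πd³) = 1.0730 × 1906.4 = 2045.5 MPa
Goodman: 1/n_f = τ_a/S_se + τ_m/S_su = 966.37/370 + 2045.5/983 = 2.61182 + 2.08089 = 4.6927
n_f = 1/4.6927 = 0.2131

0.213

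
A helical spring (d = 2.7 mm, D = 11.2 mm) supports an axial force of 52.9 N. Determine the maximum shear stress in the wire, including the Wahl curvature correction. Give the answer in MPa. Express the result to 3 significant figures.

106 MPa

Spring index C = D/d = 11.2/2.7 = 4.1481
K_W = (4C−1)/(4C−4) + 0.615/C = 15.593/12.593 + 0.1483 = 1.3865
τ₀ = 8FD/(πd³) = 8·52.9·11.2/(π·2.7³) = 4739.84/61.836 = 76.652 MPa
τ_max = K·τ₀ = 1.3865 × 76.652 = 106.28 MPa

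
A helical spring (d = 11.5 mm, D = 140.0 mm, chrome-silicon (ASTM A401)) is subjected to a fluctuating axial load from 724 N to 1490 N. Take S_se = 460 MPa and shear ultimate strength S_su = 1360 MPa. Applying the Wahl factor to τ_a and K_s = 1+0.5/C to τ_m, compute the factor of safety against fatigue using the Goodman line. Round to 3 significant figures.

C = D/d = 140.0/11.5 = 12.1739; K_W = (4C−1)/(4C−4)+0.615/C = 1.1176; K_s = 1+0.5/C = 1.0411
F_a = (F_max−F_min)/2 = 383 N; F_m = (F_max+F_min)/2 = 1107 N
τ_a = K_W·8F_aD/(πd³) = 1.1176 × 89.779 = 100.34 MPa
τ_m = K_s·8F_mD/(πd³) = 1.0411 × 259.49 = 270.15 MPa
Goodman: 1/n_f = τ_a/S_se + τ_m/S_su = 100.34/460 + 270.15/1360 = 0.21813 + 0.19864 = 0.41677
n_f = 1/0.41677 = 2.399

2.40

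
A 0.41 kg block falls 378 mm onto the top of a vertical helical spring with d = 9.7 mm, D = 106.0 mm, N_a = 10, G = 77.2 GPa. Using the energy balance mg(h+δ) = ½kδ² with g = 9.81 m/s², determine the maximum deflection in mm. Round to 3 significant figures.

21.2 mm

k = Gd⁴/(8D³N_a) = (77.2×10³)(9.7⁴)/(8·106.0³·10) = 7.1729 N/mm
W = mg = 0.41 × 9.81 = 4.0221 N
½kδ² − Wδ − Wh = 0 → δ = (W + √(W² + 2kWh))/k
δ = (4.0221 + √(16.177 + 21810.8))/7.1729 = (4.0221 + 147.74)/7.1729 = 21.158 mm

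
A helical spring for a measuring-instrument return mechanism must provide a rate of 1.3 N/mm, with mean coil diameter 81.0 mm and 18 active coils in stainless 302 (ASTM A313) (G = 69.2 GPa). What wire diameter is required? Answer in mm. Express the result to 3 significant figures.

6.16 mm

d = (8D³N_a·k / G)^(1/4) = (8·81.0³·18·1.3 / (69.2×10³))^0.25
  = (1437.7)^0.25 = 6.1576 mm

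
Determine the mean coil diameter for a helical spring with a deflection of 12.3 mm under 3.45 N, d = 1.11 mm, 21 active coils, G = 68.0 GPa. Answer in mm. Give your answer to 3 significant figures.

Required rate k = F/δ = 3.45/12.3 = 0.28049 N/mm
D = (Gd⁴/(8N_a·k))^(1/3) = (68.0×10³·1.11⁴/(8·21·0.28049))^(1/3)
  = (2190.67)^(1/3) = 12.9875 mm

13.0 mm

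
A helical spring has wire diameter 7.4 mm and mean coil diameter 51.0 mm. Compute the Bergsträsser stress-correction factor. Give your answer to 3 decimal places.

C = D/d = 51.0/7.4 = 6.8919
K_B = (4C+2)/(4C−3) = 29.568/24.568 = 1.2035

1.204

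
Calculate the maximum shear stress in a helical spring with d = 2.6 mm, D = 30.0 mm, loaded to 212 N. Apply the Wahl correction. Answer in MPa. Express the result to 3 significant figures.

1040 MPa

Spring index C = D/d = 30.0/2.6 = 11.5385
K_W = (4C−1)/(4C−4) + 0.615/C = 45.154/42.154 + 0.0533 = 1.1245
τ₀ = 8FD/(πd³) = 8·212·30.0/(π·2.6³) = 50880/55.217 = 921.46 MPa
τ_max = K·τ₀ = 1.1245 × 921.46 = 1036.2 MPa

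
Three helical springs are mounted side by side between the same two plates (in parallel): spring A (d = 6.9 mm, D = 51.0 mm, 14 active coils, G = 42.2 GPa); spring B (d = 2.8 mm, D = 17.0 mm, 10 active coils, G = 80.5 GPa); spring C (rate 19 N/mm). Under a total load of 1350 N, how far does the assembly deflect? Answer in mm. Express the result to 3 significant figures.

k_A = Gd⁴/(8D³N_a) = (42.2×10³)(6.9⁴)/(8·51.0³·14) = 6.4384 N/mm
k_B = Gd⁴/(8D³N_a) = (80.5×10³)(2.8⁴)/(8·17.0³·10) = 12.589 N/mm
Parallel: k_eq = 6.4384 + 12.589 + 19 = 38.027 N/mm
δ = F/k_eq = 1350/38.027 = 35.501 mm

35.5 mm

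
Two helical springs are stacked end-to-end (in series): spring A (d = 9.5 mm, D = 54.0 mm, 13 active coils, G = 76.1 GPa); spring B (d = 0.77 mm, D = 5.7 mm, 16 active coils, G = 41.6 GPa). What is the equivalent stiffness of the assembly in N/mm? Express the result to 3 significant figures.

0.607 N/mm

k_A = Gd⁴/(8D³N_a) = (76.1×10³)(9.5⁴)/(8·54.0³·13) = 37.85 N/mm
k_B = Gd⁴/(8D³N_a) = (41.6×10³)(0.77⁴)/(8·5.7³·16) = 0.61691 N/mm
Series: 1/k_eq = 1/37.85 + 1/0.61691 = 1.6474; k_eq = 0.60702 N/mm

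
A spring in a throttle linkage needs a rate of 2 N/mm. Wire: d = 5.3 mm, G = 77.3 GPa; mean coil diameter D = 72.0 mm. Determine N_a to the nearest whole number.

10

N_a = Gd⁴/(8D³k) = (77.3×10³ × 5.3⁴)/(8 × 72.0³ × 2)
    = 6.09934e+07 / 5.97197e+06 = 10.21 → 10 coils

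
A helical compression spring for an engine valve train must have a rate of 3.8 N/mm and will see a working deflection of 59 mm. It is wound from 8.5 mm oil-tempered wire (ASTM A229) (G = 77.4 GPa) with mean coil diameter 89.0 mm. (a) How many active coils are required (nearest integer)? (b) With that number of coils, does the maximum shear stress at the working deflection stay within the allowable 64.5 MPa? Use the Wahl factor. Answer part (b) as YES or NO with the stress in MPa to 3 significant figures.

N_a = Gd⁴/(8D³k) = (77.4×10³)(8.5⁴)/(8·89.0³·3.8) = 18.85 → N_a = 19
Actual rate k = Gd⁴/(8D³·19) = 3.7705 N/mm
Working load F = kδ = 3.7705·59 = 222.46 N
C = 89.0/8.5 = 10.4706; K_W = (4C−1)/(4C−4)+0.615/C = 1.1379
τ_max = K_W·8FD/(πd³) = 1.1379·82.097 = 93.421 MPa
τ_max > 64.5 MPa → exceeds allowable

(a) 19 coils; (b) NO, τ_max = 93.4 MPa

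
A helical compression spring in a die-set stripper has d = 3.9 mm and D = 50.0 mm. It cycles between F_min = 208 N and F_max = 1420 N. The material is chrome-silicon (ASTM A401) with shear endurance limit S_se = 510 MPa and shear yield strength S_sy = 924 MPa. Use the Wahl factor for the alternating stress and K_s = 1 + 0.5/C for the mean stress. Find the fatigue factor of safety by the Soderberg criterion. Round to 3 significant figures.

0.208

C = D/d = 50.0/3.9 = 12.8205; K_W = (4C−1)/(4C−4)+0.615/C = 1.1114; K_s = 1+0.5/C = 1.0390
F_a = (F_max−F_min)/2 = 606 N; F_m = (F_max+F_min)/2 = 814 N
τ_a = K_W·8F_aD/(πd³) = 1.1114 × 1300.7 = 1445.7 MPa
τ_m = K_s·8F_mD/(πd³) = 1.0390 × 1747.2 = 1815.3 MPa
Soderberg: 1/n_f = τ_a/S_se + τ_m/S_sy = 1445.7/510 + 1815.3/924 = 2.83463 + 1.96465 = 4.7993
n_f = 1/4.7993 = 0.2084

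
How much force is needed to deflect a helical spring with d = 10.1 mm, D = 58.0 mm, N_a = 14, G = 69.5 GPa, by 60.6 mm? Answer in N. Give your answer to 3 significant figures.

k = Gd⁴/(8D³N_a) = (69.5×10³)(10.1⁴)/(8·58.0³·14) = 33.095 N/mm
F = k·δ = 33.095 × 60.6 = 2005.6 N

2010 N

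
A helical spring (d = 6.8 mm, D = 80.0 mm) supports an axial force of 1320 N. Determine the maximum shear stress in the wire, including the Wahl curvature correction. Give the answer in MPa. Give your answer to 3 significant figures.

960 MPa

Spring index C = D/d = 80.0/6.8 = 11.7647
K_W = (4C−1)/(4C−4) + 0.615/C = 46.059/43.059 + 0.0523 = 1.1219
τ₀ = 8FD/(πd³) = 8·1320·80.0/(π·6.8³) = 844800/987.82 = 855.22 MPa
τ_max = K·τ₀ = 1.1219 × 855.22 = 959.51 MPa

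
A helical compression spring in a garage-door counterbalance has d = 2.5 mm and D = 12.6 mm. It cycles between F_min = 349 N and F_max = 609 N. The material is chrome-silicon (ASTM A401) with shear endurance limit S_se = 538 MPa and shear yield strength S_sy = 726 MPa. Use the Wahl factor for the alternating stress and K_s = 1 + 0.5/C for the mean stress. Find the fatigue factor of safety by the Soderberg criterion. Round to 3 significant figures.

C = D/d = 12.6/2.5 = 5.0400; K_W = (4C−1)/(4C−4)+0.615/C = 1.3077; K_s = 1+0.5/C = 1.0992
F_a = (F_max−F_min)/2 = 130 N; F_m = (F_max+F_min)/2 = 479 N
τ_a = K_W·8F_aD/(πd³) = 1.3077 × 266.95 = 349.09 MPa
τ_m = K_s·8F_mD/(πd³) = 1.0992 × 983.62 = 1081.2 MPa
Soderberg: 1/n_f = τ_a/S_se + τ_m/S_sy = 349.09/538 + 1081.2/726 = 0.64886 + 1.48925 = 2.1381
n_f = 1/2.1381 = 0.4677

0.468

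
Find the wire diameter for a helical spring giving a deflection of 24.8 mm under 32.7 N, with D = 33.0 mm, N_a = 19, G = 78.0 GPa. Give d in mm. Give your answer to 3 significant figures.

3.10 mm

Required rate k = F/δ = 32.7/24.8 = 1.3185 N/mm
d = (8D³N_a·k / G)^(1/4) = (8·33.0³·19·1.3185 / (78.0×10³))^0.25
  = (92.339)^0.25 = 3.0999 mm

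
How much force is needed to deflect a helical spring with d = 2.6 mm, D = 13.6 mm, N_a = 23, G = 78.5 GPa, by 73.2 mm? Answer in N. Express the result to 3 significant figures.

567 N

k = Gd⁴/(8D³N_a) = (78.5×10³)(2.6⁴)/(8·13.6³·23) = 7.7505 N/mm
F = k·δ = 7.7505 × 73.2 = 567.34 N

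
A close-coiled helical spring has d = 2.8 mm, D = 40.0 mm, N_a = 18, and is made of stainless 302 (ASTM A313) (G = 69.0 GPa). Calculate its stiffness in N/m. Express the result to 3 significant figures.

k = Gd⁴/(8D³N_a) = (69.0×10³ × 2.8⁴) / (8 × 40.0³ × 18)
  = 4.24113e+06 / 9.216e+06 = 0.46019 N/mm = 460.19 N/m

460 N/m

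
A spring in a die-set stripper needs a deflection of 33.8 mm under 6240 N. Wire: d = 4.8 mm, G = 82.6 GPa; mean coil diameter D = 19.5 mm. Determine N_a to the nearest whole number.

Required rate k = F/δ = 6240/33.8 = 184.62 N/mm
N_a = Gd⁴/(8D³k) = (82.6×10³ × 4.8⁴)/(8 × 19.5³ × 184.62)
    = 4.38475e+07 / 1.09512e+07 = 4.004 → 4 coils

4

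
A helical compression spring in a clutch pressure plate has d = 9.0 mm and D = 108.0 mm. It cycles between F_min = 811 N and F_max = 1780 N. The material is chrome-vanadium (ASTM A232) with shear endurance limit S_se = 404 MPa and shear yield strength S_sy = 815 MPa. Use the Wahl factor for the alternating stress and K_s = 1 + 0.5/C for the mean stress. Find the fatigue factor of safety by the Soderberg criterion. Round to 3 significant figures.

0.884

C = D/d = 108.0/9.0 = 12.0000; K_W = (4C−1)/(4C−4)+0.615/C = 1.1194; K_s = 1+0.5/C = 1.0417
F_a = (F_max−F_min)/2 = 484.5 N; F_m = (F_max+F_min)/2 = 1295.5 N
τ_a = K_W·8F_aD/(πd³) = 1.1194 × 182.78 = 204.61 MPa
τ_m = K_s·8F_mD/(πd³) = 1.0417 × 488.74 = 509.1 MPa
Soderberg: 1/n_f = τ_a/S_se + τ_m/S_sy = 204.61/404 + 509.1/815 = 0.50646 + 0.62466 = 1.1311
n_f = 1/1.1311 = 0.8841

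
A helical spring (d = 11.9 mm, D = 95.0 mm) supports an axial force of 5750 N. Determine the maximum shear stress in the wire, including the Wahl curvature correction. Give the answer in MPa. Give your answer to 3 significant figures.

Spring index C = D/d = 95.0/11.9 = 7.9832
K_W = (4C−1)/(4C−4) + 0.615/C = 30.933/27.933 + 0.0770 = 1.1844
τ₀ = 8FD/(πd³) = 8·5750·95.0/(π·11.9³) = 4.37e+06/5294.1 = 825.45 MPa
τ_max = K·τ₀ = 1.1844 × 825.45 = 977.69 MPa

978 MPa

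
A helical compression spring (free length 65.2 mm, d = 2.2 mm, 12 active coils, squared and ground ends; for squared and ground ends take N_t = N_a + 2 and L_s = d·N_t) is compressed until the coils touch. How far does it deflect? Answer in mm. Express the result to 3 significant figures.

N_t = 14; L_s = 2.2·14 = 30.8 mm
δ_solid = L₀ − L_s = 65.2 − 30.8 = 34.4 mm

34.4 mm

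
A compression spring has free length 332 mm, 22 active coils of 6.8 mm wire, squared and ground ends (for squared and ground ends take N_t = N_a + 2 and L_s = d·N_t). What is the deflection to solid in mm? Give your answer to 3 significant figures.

169 mm

N_t = 24; L_s = 6.8·24 = 163.2 mm
δ_solid = L₀ − L_s = 332 − 163.2 = 168.8 mm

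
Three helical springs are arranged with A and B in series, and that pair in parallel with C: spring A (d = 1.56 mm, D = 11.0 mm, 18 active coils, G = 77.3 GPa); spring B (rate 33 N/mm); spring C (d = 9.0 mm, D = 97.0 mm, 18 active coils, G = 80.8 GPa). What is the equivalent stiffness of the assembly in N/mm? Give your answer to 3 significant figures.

k_A = Gd⁴/(8D³N_a) = (77.3×10³)(1.56⁴)/(8·11.0³·18) = 2.3886 N/mm
k_C = Gd⁴/(8D³N_a) = (80.8×10³)(9.0⁴)/(8·97.0³·18) = 4.0337 N/mm
Springs A,B series: k_AB = 1/(1/2.3886+1/33) = 2.2273 N/mm; parallel with C: k_eq = 2.2273+4.0337 = 6.2611 N/mm

6.26 N/mm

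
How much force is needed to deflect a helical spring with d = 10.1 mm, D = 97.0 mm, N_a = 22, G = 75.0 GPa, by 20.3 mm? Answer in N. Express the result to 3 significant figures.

98.6 N

k = Gd⁴/(8D³N_a) = (75.0×10³)(10.1⁴)/(8·97.0³·22) = 4.8587 N/mm
F = k·δ = 4.8587 × 20.3 = 98.631 N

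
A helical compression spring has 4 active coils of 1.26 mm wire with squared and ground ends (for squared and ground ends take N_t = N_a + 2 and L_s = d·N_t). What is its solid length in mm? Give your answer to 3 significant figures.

7.56 mm

squared and ground ends: N_t = N_a + 2 = 4 + 2 = 6
L_s = d·N_t = 1.26 × 6 = 7.56 mm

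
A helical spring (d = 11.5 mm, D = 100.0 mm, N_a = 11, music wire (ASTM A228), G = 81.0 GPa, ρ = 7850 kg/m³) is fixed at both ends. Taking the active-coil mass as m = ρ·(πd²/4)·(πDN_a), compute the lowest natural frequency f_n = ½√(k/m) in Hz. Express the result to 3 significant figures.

k = Gd⁴/(8D³N_a) = (81.0×10³)(11.5⁴)/(8·100.0³·11) = 16.099 N/mm = 16099 N/m
Wire length L = πDN_a = π·100.0·11 = 3455.8 mm
m = ρ·(πd²/4)·L = 7850 × 103.87×10⁻⁶ m² × 3.4558 m = 2.8177 kg
f_n = ½√(k/m) = 0.5·√(16099/2.8177) = 0.5·√(5713.4) = 37.794 Hz

37.8 Hz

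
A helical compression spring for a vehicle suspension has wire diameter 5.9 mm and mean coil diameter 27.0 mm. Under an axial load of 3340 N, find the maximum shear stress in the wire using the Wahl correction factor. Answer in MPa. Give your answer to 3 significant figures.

Spring index C = D/d = 27.0/5.9 = 4.5763
K_W = (4C−1)/(4C−4) + 0.615/C = 17.305/14.305 + 0.1344 = 1.3441
τ₀ = 8FD/(πd³) = 8·3340·27.0/(π·5.9³) = 721440/645.22 = 1118.1 MPa
τ_max = K·τ₀ = 1.3441 × 1118.1 = 1502.9 MPa

1500 MPa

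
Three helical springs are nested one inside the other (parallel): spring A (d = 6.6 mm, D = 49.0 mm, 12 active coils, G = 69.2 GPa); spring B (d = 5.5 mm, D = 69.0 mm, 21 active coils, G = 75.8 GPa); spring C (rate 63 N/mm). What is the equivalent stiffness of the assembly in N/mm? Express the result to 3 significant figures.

k_A = Gd⁴/(8D³N_a) = (69.2×10³)(6.6⁴)/(8·49.0³·12) = 11.626 N/mm
k_B = Gd⁴/(8D³N_a) = (75.8×10³)(5.5⁴)/(8·69.0³·21) = 1.2568 N/mm
Parallel: k_eq = 11.626 + 1.2568 + 63 = 75.883 N/mm

75.9 N/mm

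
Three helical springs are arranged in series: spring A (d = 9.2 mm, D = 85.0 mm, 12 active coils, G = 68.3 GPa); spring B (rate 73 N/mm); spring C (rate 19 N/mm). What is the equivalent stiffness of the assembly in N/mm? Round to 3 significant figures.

5.35 N/mm

k_A = Gd⁴/(8D³N_a) = (68.3×10³)(9.2⁴)/(8·85.0³·12) = 8.2993 N/mm
Series: 1/k_eq = 1/8.2993 + 1/73 + 1/19 = 0.18682; k_eq = 5.3527 N/mm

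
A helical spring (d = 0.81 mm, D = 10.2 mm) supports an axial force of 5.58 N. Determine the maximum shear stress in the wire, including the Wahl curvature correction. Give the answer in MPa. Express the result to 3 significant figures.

Spring index C = D/d = 10.2/0.81 = 12.5926
K_W = (4C−1)/(4C−4) + 0.615/C = 49.370/46.370 + 0.0488 = 1.1135
τ₀ = 8FD/(πd³) = 8·5.58·10.2/(π·0.81³) = 455.328/1.6696 = 272.72 MPa
τ_max = K·τ₀ = 1.1135 × 272.72 = 303.68 MPa

304 MPa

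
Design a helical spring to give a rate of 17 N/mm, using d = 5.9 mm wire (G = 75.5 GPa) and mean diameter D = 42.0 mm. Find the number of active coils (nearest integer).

N_a = Gd⁴/(8D³k) = (75.5×10³ × 5.9⁴)/(8 × 42.0³ × 17)
    = 9.14861e+07 / 1.0076e+07 = 9.08 → 9 coils

9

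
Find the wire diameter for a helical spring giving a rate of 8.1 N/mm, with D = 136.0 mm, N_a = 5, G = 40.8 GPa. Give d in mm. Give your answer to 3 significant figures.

11.9 mm

d = (8D³N_a·k / G)^(1/4) = (8·136.0³·5·8.1 / (40.8×10³))^0.25
  = (19976)^0.25 = 11.8885 mm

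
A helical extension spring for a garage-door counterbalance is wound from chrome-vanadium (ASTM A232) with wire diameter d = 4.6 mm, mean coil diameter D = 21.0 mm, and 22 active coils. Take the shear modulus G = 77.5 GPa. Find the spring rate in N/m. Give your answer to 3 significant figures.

21300 N/m

k = Gd⁴/(8D³N_a) = (77.5×10³ × 4.6⁴) / (8 × 21.0³ × 22)
  = 3.47003e+07 / 1.62994e+06 = 21.289 N/mm = 21289 N/m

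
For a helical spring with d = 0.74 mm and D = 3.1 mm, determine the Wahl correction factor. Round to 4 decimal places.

C = D/d = 3.1/0.74 = 4.1892
K_W = (4C−1)/(4C−4) + 0.615/C = 15.757/12.757 + 0.1468 = 1.3820

1.3820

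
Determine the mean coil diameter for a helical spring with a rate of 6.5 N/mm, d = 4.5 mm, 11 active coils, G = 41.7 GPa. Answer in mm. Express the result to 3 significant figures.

D = (Gd⁴/(8N_a·k))^(1/3) = (41.7×10³·4.5⁴/(8·11·6.5))^(1/3)
  = (29894.4)^(1/3) = 31.0358 mm

31.0 mm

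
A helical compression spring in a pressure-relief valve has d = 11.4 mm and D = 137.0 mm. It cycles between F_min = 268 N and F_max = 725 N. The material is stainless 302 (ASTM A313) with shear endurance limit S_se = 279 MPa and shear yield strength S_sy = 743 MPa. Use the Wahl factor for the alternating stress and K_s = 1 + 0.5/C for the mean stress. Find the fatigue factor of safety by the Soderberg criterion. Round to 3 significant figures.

C = D/d = 137.0/11.4 = 12.0175; K_W = (4C−1)/(4C−4)+0.615/C = 1.1192; K_s = 1+0.5/C = 1.0416
F_a = (F_max−F_min)/2 = 228.5 N; F_m = (F_max+F_min)/2 = 496.5 N
τ_a = K_W·8F_aD/(πd³) = 1.1192 × 53.806 = 60.223 MPa
τ_m = K_s·8F_mD/(πd³) = 1.0416 × 116.91 = 121.78 MPa
Soderberg: 1/n_f = τ_a/S_se + τ_m/S_sy = 60.223/279 + 121.78/743 = 0.21585 + 0.16390 = 0.37975
n_f = 1/0.37975 = 2.633

2.63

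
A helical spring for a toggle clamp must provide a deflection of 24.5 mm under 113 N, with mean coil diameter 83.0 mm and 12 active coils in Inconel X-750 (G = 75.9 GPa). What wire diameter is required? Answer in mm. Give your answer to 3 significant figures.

Required rate k = F/δ = 113/24.5 = 4.6122 N/mm
d = (8D³N_a·k / G)^(1/4) = (8·83.0³·12·4.6122 / (75.9×10³))^0.25
  = (3335.6)^0.25 = 7.5997 mm

7.60 mm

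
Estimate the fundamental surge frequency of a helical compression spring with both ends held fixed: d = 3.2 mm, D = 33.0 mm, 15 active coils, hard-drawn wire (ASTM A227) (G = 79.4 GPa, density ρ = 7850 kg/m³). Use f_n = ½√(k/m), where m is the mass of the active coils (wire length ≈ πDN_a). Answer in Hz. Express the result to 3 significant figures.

70.1 Hz

k = Gd⁴/(8D³N_a) = (79.4×10³)(3.2⁴)/(8·33.0³·15) = 1.9306 N/mm = 1930.6 N/m
Wire length L = πDN_a = π·33.0·15 = 1555.1 mm
m = ρ·(πd²/4)·L = 7850 × 8.0425×10⁻⁶ m² × 1.5551 m = 0.098178 kg
f_n = ½√(k/m) = 0.5·√(1930.6/0.098178) = 0.5·√(19664) = 70.115 Hz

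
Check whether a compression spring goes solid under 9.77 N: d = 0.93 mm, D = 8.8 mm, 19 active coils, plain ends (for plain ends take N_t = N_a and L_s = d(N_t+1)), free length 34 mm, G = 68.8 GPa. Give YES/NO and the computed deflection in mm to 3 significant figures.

k = Gd⁴/(8D³N_a) = (68.8×10³)(0.93⁴)/(8·8.8³·19) = 0.49685 N/mm
N_t = 19; L_s = 0.93·20 = 18.6 mm; δ_solid = L₀ − L_s = 34 − 18.6 = 15.4 mm
δ = F/k = 9.77/0.49685 = 19.664 mm
δ ≥ δ_solid → spring goes solid

YES, δ = 19.7 mm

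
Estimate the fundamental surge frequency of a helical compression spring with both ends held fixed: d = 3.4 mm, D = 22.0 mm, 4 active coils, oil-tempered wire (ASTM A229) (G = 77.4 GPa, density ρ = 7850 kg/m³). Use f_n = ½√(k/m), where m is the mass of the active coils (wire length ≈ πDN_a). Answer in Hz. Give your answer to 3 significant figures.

621 Hz

k = Gd⁴/(8D³N_a) = (77.4×10³)(3.4⁴)/(8·22.0³·4) = 30.356 N/mm = 30356 N/m
Wire length L = πDN_a = π·22.0·4 = 276.46 mm
m = ρ·(πd²/4)·L = 7850 × 9.0792×10⁻⁶ m² × 0.27646 m = 0.019704 kg
f_n = ½√(k/m) = 0.5·√(30356/0.019704) = 0.5·√(1.5406e+06) = 620.6 Hz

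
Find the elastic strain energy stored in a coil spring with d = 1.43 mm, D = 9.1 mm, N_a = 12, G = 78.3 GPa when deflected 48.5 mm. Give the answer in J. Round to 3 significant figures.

k = Gd⁴/(8D³N_a) = (78.3×10³)(1.43⁴)/(8·9.1³·12) = 4.526 N/mm
U = ½kδ² = 0.5 × 4.526 × 48.5² = 5323.1 N·mm = 5.3231 J

5.32 J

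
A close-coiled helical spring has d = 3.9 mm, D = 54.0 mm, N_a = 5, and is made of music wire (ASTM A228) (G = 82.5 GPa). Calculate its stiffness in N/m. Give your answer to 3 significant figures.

k = Gd⁴/(8D³N_a) = (82.5×10³ × 3.9⁴) / (8 × 54.0³ × 5)
  = 1.90859e+07 / 6.29856e+06 = 3.0302 N/mm = 3030.2 N/m

3030 N/m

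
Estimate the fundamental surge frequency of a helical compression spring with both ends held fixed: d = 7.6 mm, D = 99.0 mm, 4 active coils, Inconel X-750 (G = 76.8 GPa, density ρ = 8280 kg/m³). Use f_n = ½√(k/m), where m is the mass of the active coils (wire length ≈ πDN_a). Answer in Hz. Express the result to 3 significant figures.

k = Gd⁴/(8D³N_a) = (76.8×10³)(7.6⁴)/(8·99.0³·4) = 8.252 N/mm = 8252 N/m
Wire length L = πDN_a = π·99.0·4 = 1244.1 mm
m = ρ·(πd²/4)·L = 8280 × 45.365×10⁻⁶ m² × 1.2441 m = 0.4673 kg
f_n = ½√(k/m) = 0.5·√(8252/0.4673) = 0.5·√(17659) = 66.444 Hz

66.4 Hz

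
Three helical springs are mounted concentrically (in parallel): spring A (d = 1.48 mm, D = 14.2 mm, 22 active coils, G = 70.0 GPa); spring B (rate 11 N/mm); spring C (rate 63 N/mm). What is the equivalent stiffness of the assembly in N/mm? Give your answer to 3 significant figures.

k_A = Gd⁴/(8D³N_a) = (70.0×10³)(1.48⁴)/(8·14.2³·22) = 0.66645 N/mm
Parallel: k_eq = 0.66645 + 11 + 63 = 74.666 N/mm

74.7 N/mm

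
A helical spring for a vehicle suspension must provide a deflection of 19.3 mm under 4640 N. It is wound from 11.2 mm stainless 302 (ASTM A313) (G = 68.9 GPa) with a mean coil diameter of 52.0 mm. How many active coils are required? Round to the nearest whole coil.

Required rate k = F/δ = 4640/19.3 = 240.41 N/mm
N_a = Gd⁴/(8D³k) = (68.9×10³ × 11.2⁴)/(8 × 52.0³ × 240.41)
    = 1.08415e+09 / 2.70434e+08 = 4.009 → 4 coils

4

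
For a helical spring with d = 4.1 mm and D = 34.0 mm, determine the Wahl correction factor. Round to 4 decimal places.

1.1770

C = D/d = 34.0/4.1 = 8.2927
K_W = (4C−1)/(4C−4) + 0.615/C = 32.171/29.171 + 0.0742 = 1.1770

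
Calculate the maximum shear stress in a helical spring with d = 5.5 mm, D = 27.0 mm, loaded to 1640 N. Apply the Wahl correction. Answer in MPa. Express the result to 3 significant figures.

893 MPa

Spring index C = D/d = 27.0/5.5 = 4.9091
K_W = (4C−1)/(4C−4) + 0.615/C = 18.636/15.636 + 0.1253 = 1.3171
τ₀ = 8FD/(πd³) = 8·1640·27.0/(π·5.5³) = 354240/522.68 = 677.73 MPa
τ_max = K·τ₀ = 1.3171 × 677.73 = 892.67 MPa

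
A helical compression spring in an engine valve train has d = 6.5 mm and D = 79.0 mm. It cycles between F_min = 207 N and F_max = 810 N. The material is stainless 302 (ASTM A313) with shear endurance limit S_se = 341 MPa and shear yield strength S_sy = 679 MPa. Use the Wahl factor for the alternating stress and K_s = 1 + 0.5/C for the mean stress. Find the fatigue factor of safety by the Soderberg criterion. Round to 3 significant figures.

C = D/d = 79.0/6.5 = 12.1538; K_W = (4C−1)/(4C−4)+0.615/C = 1.1178; K_s = 1+0.5/C = 1.0411
F_a = (F_max−F_min)/2 = 301.5 N; F_m = (F_max+F_min)/2 = 508.5 N
τ_a = K_W·8F_aD/(πd³) = 1.1178 × 220.86 = 246.89 MPa
τ_m = K_s·8F_mD/(πd³) = 1.0411 × 372.49 = 387.82 MPa
Soderberg: 1/n_f = τ_a/S_se + τ_m/S_sy = 246.89/341 + 387.82/679 = 0.72400 + 0.57116 = 1.2952
n_f = 1/1.2952 = 0.7721

0.772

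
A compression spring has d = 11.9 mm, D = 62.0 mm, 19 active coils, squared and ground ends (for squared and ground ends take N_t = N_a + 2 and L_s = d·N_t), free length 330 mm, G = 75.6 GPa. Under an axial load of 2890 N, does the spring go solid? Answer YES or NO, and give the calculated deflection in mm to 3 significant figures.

NO, δ = 69.1 mm

k = Gd⁴/(8D³N_a) = (75.6×10³)(11.9⁴)/(8·62.0³·19) = 41.85 N/mm
N_t = 21; L_s = 11.9·21 = 249.9 mm; δ_solid = L₀ − L_s = 330 − 249.9 = 80.1 mm
δ = F/k = 2890/41.85 = 69.057 mm
δ < δ_solid → spring does not go solid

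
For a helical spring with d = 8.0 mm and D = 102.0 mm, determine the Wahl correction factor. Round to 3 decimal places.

1.112

C = D/d = 102.0/8.0 = 12.7500
K_W = (4C−1)/(4C−4) + 0.615/C = 50.000/47.000 + 0.0482 = 1.1121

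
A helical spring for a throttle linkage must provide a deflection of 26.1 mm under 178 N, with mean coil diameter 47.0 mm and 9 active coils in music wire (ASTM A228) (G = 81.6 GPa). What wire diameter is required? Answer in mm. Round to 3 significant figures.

Required rate k = F/δ = 178/26.1 = 6.8199 N/mm
d = (8D³N_a·k / G)^(1/4) = (8·47.0³·9·6.8199 / (81.6×10³))^0.25
  = (624.76)^0.25 = 4.9995 mm

5.00 mm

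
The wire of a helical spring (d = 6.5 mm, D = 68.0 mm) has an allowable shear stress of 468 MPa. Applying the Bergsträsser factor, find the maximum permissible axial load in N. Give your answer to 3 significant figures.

C = D/d = 68.0/6.5 = 10.4615
K_B = (4C+2)/(4C−3) = 43.846/38.846 = 1.1287
τ_max = K·8FD/(πd³) → F_max = τ_allow·πd³/(8DK)
F_max = 468·π·6.5³/(8·68.0·1.1287) = 4.0377e+05/614.02 = 657.59 N

658 N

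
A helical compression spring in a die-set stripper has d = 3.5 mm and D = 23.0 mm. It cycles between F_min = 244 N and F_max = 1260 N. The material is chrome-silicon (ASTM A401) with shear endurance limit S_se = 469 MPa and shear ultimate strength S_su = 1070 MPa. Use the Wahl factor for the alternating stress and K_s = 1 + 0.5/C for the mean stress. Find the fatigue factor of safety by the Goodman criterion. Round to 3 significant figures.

0.351

C = D/d = 23.0/3.5 = 6.5714; K_W = (4C−1)/(4C−4)+0.615/C = 1.2282; K_s = 1+0.5/C = 1.0761
F_a = (F_max−F_min)/2 = 508 N; F_m = (F_max+F_min)/2 = 752 N
τ_a = K_W·8F_aD/(πd³) = 1.2282 × 693.95 = 852.31 MPa
τ_m = K_s·8F_mD/(πd³) = 1.0761 × 1027.3 = 1105.4 MPa
Goodman: 1/n_f = τ_a/S_se + τ_m/S_su = 852.31/469 + 1105.4/1070 = 1.81729 + 1.03311 = 2.8504
n_f = 1/2.8504 = 0.3508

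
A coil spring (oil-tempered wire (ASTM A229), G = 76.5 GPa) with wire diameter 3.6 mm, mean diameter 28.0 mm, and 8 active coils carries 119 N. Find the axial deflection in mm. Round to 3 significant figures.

13.0 mm

k = Gd⁴/(8D³N_a) = (76.5×10³)(3.6⁴)/(8·28.0³·8) = 9.1457 N/mm
δ = F/k = 119 / 9.1457 = 13.012 mm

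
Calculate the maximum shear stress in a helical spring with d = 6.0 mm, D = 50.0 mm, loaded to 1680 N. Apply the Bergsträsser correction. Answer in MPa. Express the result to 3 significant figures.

Spring index C = D/d = 50.0/6.0 = 8.3333
K_B = (4C+2)/(4C−3) = 35.333/30.333 = 1.1648
τ₀ = 8FD/(πd³) = 8·1680·50.0/(π·6.0³) = 672000/678.58 = 990.3 MPa
τ_max = K·τ₀ = 1.1648 × 990.3 = 1153.5 MPa

1150 MPa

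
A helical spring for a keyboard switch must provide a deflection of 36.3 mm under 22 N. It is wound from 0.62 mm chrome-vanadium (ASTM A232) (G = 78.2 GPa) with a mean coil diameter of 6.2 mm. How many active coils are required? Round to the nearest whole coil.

10

Required rate k = F/δ = 22/36.3 = 0.60606 N/mm
N_a = Gd⁴/(8D³k) = (78.2×10³ × 0.62⁴)/(8 × 6.2³ × 0.60606)
    = 11555.1 / 1155.53 = 10 → 10 coils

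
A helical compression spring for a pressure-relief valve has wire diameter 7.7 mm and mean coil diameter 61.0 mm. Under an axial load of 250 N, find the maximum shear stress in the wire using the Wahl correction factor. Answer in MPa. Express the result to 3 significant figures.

Spring index C = D/d = 61.0/7.7 = 7.9221
K_W = (4C−1)/(4C−4) + 0.615/C = 30.688/27.688 + 0.0776 = 1.1860
τ₀ = 8FD/(πd³) = 8·250·61.0/(π·7.7³) = 122000/1434.2 = 85.062 MPa
τ_max = K·τ₀ = 1.1860 × 85.062 = 100.88 MPa

101 MPa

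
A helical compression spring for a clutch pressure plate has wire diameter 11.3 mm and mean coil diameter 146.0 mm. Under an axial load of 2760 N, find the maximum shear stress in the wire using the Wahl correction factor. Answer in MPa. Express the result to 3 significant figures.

790 MPa

Spring index C = D/d = 146.0/11.3 = 12.9204
K_W = (4C−1)/(4C−4) + 0.615/C = 50.681/47.681 + 0.0476 = 1.1105
τ₀ = 8FD/(πd³) = 8·2760·146.0/(π·11.3³) = 3.22368e+06/4533 = 711.16 MPa
τ_max = K·τ₀ = 1.1105 × 711.16 = 789.75 MPa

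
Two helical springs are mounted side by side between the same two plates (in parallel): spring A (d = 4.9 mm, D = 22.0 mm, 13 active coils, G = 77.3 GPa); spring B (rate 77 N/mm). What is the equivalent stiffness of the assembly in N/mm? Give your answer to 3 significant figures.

k_A = Gd⁴/(8D³N_a) = (77.3×10³)(4.9⁴)/(8·22.0³·13) = 40.24 N/mm
Parallel: k_eq = 40.24 + 77 = 117.24 N/mm

117 N/mm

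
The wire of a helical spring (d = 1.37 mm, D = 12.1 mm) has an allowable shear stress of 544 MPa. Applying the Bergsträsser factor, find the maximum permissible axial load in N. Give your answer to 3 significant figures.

39.3 N

C = D/d = 12.1/1.37 = 8.8321
K_B = (4C+2)/(4C−3) = 37.328/32.328 = 1.1547
τ_max = K·8FD/(πd³) → F_max = τ_allow·πd³/(8DK)
F_max = 544·π·1.37³/(8·12.1·1.1547) = 4394.5/111.77 = 39.317 N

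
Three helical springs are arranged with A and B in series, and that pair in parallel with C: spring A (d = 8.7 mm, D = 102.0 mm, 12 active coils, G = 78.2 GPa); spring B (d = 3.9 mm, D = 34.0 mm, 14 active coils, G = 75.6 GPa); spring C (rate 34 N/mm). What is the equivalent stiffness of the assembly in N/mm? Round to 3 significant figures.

k_A = Gd⁴/(8D³N_a) = (78.2×10³)(8.7⁴)/(8·102.0³·12) = 4.3976 N/mm
k_B = Gd⁴/(8D³N_a) = (75.6×10³)(3.9⁴)/(8·34.0³·14) = 3.9731 N/mm
Springs A,B series: k_AB = 1/(1/4.3976+1/3.9731) = 2.0873 N/mm; parallel with C: k_eq = 2.0873+34 = 36.087 N/mm

36.1 N/mm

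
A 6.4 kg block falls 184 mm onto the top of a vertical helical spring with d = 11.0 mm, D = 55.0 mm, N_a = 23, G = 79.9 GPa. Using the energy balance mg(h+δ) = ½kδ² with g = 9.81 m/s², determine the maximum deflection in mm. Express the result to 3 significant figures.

26.3 mm

k = Gd⁴/(8D³N_a) = (79.9×10³)(11.0⁴)/(8·55.0³·23) = 38.213 N/mm
W = mg = 6.4 × 9.81 = 62.784 N
½kδ² − Wδ − Wh = 0 → δ = (W + √(W² + 2kWh))/k
δ = (62.784 + √(3941.8 + 882894))/38.213 = (62.784 + 941.72)/38.213 = 26.287 mm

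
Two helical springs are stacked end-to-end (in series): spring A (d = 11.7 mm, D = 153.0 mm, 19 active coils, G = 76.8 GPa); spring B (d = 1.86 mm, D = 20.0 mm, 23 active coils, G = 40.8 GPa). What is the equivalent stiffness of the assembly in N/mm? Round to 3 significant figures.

k_A = Gd⁴/(8D³N_a) = (76.8×10³)(11.7⁴)/(8·153.0³·19) = 2.6435 N/mm
k_B = Gd⁴/(8D³N_a) = (40.8×10³)(1.86⁴)/(8·20.0³·23) = 0.33174 N/mm
Series: 1/k_eq = 1/2.6435 + 1/0.33174 = 3.3926; k_eq = 0.29476 N/mm

0.295 N/mm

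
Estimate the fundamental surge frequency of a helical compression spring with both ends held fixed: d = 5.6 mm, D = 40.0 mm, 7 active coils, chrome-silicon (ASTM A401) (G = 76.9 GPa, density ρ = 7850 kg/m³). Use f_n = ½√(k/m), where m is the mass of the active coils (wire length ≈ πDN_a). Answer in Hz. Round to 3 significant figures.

k = Gd⁴/(8D³N_a) = (76.9×10³)(5.6⁴)/(8·40.0³·7) = 21.101 N/mm = 21101 N/m
Wire length L = πDN_a = π·40.0·7 = 879.65 mm
m = ρ·(πd²/4)·L = 7850 × 24.63×10⁻⁶ m² × 0.87965 m = 0.17008 kg
f_n = ½√(k/m) = 0.5·√(21101/0.17008) = 0.5·√(1.2407e+05) = 176.12 Hz

176 Hz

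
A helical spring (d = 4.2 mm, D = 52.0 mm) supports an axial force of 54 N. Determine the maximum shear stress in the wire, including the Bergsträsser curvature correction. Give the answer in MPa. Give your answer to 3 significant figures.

Spring index C = D/d = 52.0/4.2 = 12.3810
K_B = (4C+2)/(4C−3) = 51.524/46.524 = 1.1075
τ₀ = 8FD/(πd³) = 8·54·52.0/(π·4.2³) = 22464/232.75 = 96.514 MPa
τ_max = K·τ₀ = 1.1075 × 96.514 = 106.89 MPa

107 MPa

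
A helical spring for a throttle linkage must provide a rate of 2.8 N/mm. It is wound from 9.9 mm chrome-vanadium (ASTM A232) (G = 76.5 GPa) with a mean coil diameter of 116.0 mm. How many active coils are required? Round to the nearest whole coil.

N_a = Gd⁴/(8D³k) = (76.5×10³ × 9.9⁴)/(8 × 116.0³ × 2.8)
    = 7.34856e+08 / 3.49641e+07 = 21.02 → 21 coils

21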